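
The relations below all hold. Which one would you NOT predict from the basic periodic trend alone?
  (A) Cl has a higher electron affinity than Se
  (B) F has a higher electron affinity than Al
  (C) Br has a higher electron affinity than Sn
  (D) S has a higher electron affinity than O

(D)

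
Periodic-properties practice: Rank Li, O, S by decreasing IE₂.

Li > O > S

Consider each +1 ion: Li⁺ is the bare [He] core; O⁺ still has 5 valence electrons; S⁺ still has 5 valence electrons.
Pulling an electron out of a noble-gas core costs far more than removing a remaining valence electron, so Li sits at the high end of IE_2.
Valence configurations: O⁺ [He]2s²2p³, S⁺ [Ne]3s²3p³.
The numbers (kJ/mol): Li 7298, O 3388, S 2252.
Putting it together, IE_2: S < O < Li.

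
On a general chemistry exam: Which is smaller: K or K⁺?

Forming K⁺ removes 1 electron from K. Fewer electrons for the same nuclear charge means less shielding and a higher Z_eff on the remaining electrons, and for main-group metals the entire outer shell is lost.
A cation is smaller than its parent atom: K⁺ < K.

K⁺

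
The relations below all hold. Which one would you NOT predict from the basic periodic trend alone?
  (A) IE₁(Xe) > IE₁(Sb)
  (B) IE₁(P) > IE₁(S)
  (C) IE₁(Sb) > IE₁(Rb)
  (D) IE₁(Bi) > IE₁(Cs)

(B)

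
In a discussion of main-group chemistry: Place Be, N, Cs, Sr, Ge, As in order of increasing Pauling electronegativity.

Cs < Sr < Be < Ge < As < N

Be is in period 2, group 2; N is in period 2, group 15; Ge is in period 4, group 14; As is in period 4, group 15; Sr is in period 5, group 2; Cs is in period 6, group 1.
Smaller atoms with higher effective nuclear charge are more electronegative.
Neither a single period nor a single group — weigh both effects.
Sr > Cs: relative to Cs, both the across-period and down-group shifts push Sr's electronegativity up.
Be > Sr: they share group 2; the group trend gives Be the larger value.
Ge > Be: period and group pull opposite ways; the across-period shift dominates (2.01 vs 1.57).
As > Ge: As lies to the right of Ge in period 4, so the across-period effect alone puts As higher.
N > As: they share group 15; the group trend gives N the larger value.
Approximate values (Pauling): Be 1.57, N 3.04, Ge 2.01, As 2.18, Sr 0.95, Cs 0.79.
So from lowest to highest: Cs < Sr < Be < Ge < As < N.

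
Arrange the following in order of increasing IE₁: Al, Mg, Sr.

Sr, Al, Mg

Removing the outermost electron gets harder across a period and easier down a group.
Here both period and group differ, so the two effects have to be weighed against each other.
Al > Sr: relative to Sr, both the across-period and down-group shifts push Al's first ionization energy up.
Mg > Al: this pair runs against the simple trend — see the exception note.
Note the exception: Mg has a higher first ionization energy than Al, contrary to the simple trend — Al's single 3p electron is easier to remove than one from Mg's filled 3s².
Approximate values (kJ/mol): Mg 738, Al 578, Sr 550.
So from lowest to highest: Sr < Al < Mg.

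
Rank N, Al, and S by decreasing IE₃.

Consider each +2 ion: N²⁺ still has 3 valence electrons; Al²⁺ still has 1 valence electron; S²⁺ still has 4 valence electrons.
All are still removing valence electrons, so compare the +2 ions as you would atoms: IE_3 generally rises across a period (higher Z_eff) and falls down a group (larger shell), subject to the usual subshell exceptions.
Valence configurations: N²⁺ [He]2s²2p¹, Al²⁺ [Ne]3s¹, S²⁺ [Ne]3s²3p².
The numbers (kJ/mol): N 4578, Al 2745, S 3357.
Hence IE_3: Al < S < N.

N > S > Al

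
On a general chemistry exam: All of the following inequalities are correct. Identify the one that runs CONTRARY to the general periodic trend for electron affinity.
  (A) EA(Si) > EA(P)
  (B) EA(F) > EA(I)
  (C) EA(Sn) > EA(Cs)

(A)

The general trend: electron affinity increases across a period and decreases down a group.
(A) Si (period 3, group 14) vs P (period 3, group 15): the stated order contradicts the simple trend.
(B) F (period 2, group 17) vs I (period 5, group 17): the stated order agrees with the simple trend.
(C) Sn (period 5, group 14) vs Cs (period 6, group 1): the stated order agrees with the simple trend.
The exception is (A): adding an electron to P's half-filled 3p³ is unfavourable, so Si (3p²) has the more exothermic EA.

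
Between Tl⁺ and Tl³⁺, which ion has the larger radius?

Tl⁺

Both ions have Z = 81 protons, but Tl³⁺ has lost more electrons, so its remaining electrons feel a larger effective nuclear charge per electron and are pulled in more tightly.
Higher positive charge → smaller ion, so Tl⁺ > Tl³⁺.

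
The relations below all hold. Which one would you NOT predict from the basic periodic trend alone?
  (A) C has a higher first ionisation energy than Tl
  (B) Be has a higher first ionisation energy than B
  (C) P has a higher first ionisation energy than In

(B)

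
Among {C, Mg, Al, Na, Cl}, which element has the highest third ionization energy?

Mg

IE_3 is the cost of taking one more electron from the +2 cation: C²⁺ still has 2 valence electrons; Mg²⁺ is the bare [Ne] core; Al²⁺ still has 1 valence electron; Na²⁺ is already 1 electron into the core; Cl²⁺ still has 5 valence electrons.
Pulling an electron out of a noble-gas core costs far more than removing a remaining valence electron, so Na and Mg sit at the high end of IE_3.
Valence configurations: C²⁺ [He]2s², Al²⁺ [Ne]3s¹, Cl²⁺ [Ne]3s²3p³.
Approximate IE_3 values (kJ/mol): C 4620, Mg 7733, Al 2745, Na 6910, Cl 3822.
Overall IE_3 order: Al < Cl < C < Na < Mg.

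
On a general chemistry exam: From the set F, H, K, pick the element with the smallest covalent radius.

H

H is in period 1, group 1; F is in period 2, group 17; K is in period 4, group 1.
Atomic radius shrinks across a period as nuclear charge pulls the same shell inward, and grows down a group as new shells are added.
These span different periods and groups, so the two trends combine.
F > H: period and group pull opposite ways; the down-group shift dominates (64 vs 32 pm).
K > F: relative to F, both the across-period and down-group shifts push K's atomic radius up.
Approximate values (pm): H 32, F 64, K 196.
The smallest covalent radius among these belongs to H.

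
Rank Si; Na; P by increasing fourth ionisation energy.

Si, P, Na

Consider each +3 ion: Si³⁺ still has 1 valence electron; Na³⁺ is already 2 electrons into the core; P³⁺ still has 2 valence electrons.
Breaking into a closed-shell core is much more expensive than removing a leftover valence electron — Na has the largest IE_4 here.
Valence configurations: Si³⁺ [Ne]3s¹, P³⁺ [Ne]3s².
Tabulated IE_4 (kJ/mol): Si 4356, Na 9543, P 4964.
Putting it together, IE_4: Si < P < Na.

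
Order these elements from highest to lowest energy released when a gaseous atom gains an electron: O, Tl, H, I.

I, O, H, Tl

H is in period 1, group 1; O is in period 2, group 16; I is in period 5, group 17; Tl is in period 6, group 13.
Atoms with high Z_eff and room in the valence shell (especially the halogens) have the most exothermic electron affinities.
Here both period and group differ, so the two effects have to be weighed against each other.
H > Tl: the two effects oppose for this pair; the down-group effect wins (73 vs 19 kJ/mol).
O > H: the two effects oppose for this pair; the across-period effect wins (141 vs 73 kJ/mol).
I > O: the two effects oppose for this pair; the across-period effect wins (295 vs 141 kJ/mol).
Approximate values (kJ/mol): H 73, O 141, I 295, Tl 19.
So from highest to lowest: I > O > H > Tl.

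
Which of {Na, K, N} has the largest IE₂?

The second ionization energy removes an electron from the +1 ion. For each element: Na⁺ is the bare [Ne] core; K⁺ is the bare [Ar] core; N⁺ still has 4 valence electrons.
Core electrons are held far more tightly than valence electrons, so K and Na top the IE_2 order.
Tabulated IE_2 (kJ/mol): Na 4562, K 3052, N 2856.
Putting it together, IE_2: N < K < Na.

Na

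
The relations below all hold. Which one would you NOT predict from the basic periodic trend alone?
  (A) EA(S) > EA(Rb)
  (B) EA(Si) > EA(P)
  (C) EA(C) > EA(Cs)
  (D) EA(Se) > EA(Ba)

The general trend: electron affinity increases across a period and decreases down a group.
(A) S (period 3, group 16) vs Rb (period 5, group 1): the stated order agrees with the simple trend.
(B) Si (period 3, group 14) vs P (period 3, group 15): the stated order contradicts the simple trend.
(C) C (period 2, group 14) vs Cs (period 6, group 1): the stated order agrees with the simple trend.
(D) Se (period 4, group 16) vs Ba (period 6, group 2): the stated order agrees with the simple trend.
The exception is (B): adding an electron to P's half-filled 3p³ is unfavourable, so Si (3p²) has the more exothermic EA.

(B)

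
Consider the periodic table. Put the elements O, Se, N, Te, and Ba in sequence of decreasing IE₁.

N, O, Se, Te, Ba

N is in period 2, group 15; O is in period 2, group 16; Se is in period 4, group 16; Te is in period 5, group 16; Ba is in period 6, group 2.
First ionization energy rises across a period (greater Z_eff holds electrons more tightly) and falls down a group (valence electrons are farther from the nucleus).
Here both period and group differ, so the two effects have to be weighed against each other.
Te > Ba: both effects reinforce here, so Te is clearly the higher of the two.
Se > Te: Se sits above Te in group 16, so the down-group effect alone puts Se higher.
O > Se: O sits above Se in group 16, so the down-group effect alone puts O higher.
N > O: this pair runs against the simple trend — see the exception note.
Note the exception: N has a higher first ionization energy than O, contrary to the simple trend — pairing an electron in O's 2p⁴ costs repulsion energy, so O ionizes more easily than half-filled N (2p³).
Tabulated first ionization energy (kJ/mol): N 1402, O 1314, Se 941, Te 869, Ba 503.
So from highest to lowest: N > O > Se > Te > Ba.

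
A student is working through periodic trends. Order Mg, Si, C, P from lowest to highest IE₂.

Mg, Si, P, C

Consider each +1 ion: Mg⁺ still has 1 valence electron; Si⁺ still has 3 valence electrons; C⁺ still has 3 valence electrons; P⁺ still has 4 valence electrons.
All are still removing valence electrons, so compare the +1 ions as you would atoms: IE_2 generally rises across a period (higher Z_eff) and falls down a group (larger shell), subject to the usual subshell exceptions.
Valence configurations: Mg⁺ [Ne]3s¹, Si⁺ [Ne]3s²3p¹, C⁺ [He]2s²2p¹, P⁺ [Ne]3s²3p².
Approximate IE_2 values (kJ/mol): Mg 1451, Si 1577, C 2353, P 1907.
Putting it together, IE_2: Mg < Si < P < C.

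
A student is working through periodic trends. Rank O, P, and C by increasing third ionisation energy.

After 2 electrons have been removed, what remains? O²⁺ still has 4 valence electrons; P²⁺ still has 3 valence electrons; C²⁺ still has 2 valence electrons.
All are still removing valence electrons, so compare the +2 ions as you would atoms: IE_3 generally rises across a period (higher Z_eff) and falls down a group (larger shell), subject to the usual subshell exceptions.
Valence configurations: O²⁺ [He]2s²2p², P²⁺ [Ne]3s²3p¹, C²⁺ [He]2s².
Approximate IE_3 values (kJ/mol): O 5300, P 2914, C 4620.
Overall IE_3 order: P < C < O.

P < C < O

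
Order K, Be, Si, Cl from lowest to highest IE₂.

Si < Be < Cl < K

Consider each +1 ion: K⁺ is the bare [Ar] core; Be⁺ still has 1 valence electron; Si⁺ still has 3 valence electrons; Cl⁺ still has 6 valence electrons.
Breaking into a closed-shell core is much more expensive than removing a leftover valence electron — K has the largest IE_2 here.
Valence configurations: Be⁺ [He]2s¹, Si⁺ [Ne]3s²3p¹, Cl⁺ [Ne]3s²3p⁴.
Approximate IE_2 values (kJ/mol): K 3052, Be 1757, Si 1577, Cl 2298.
Putting it together, IE_2: Si < Be < Cl < K.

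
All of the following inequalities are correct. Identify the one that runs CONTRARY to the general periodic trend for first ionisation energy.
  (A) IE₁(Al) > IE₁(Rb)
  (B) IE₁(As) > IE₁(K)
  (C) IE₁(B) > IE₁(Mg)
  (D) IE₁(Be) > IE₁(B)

(D)

The general trend: first ionisation energy increases across a period and decreases down a group.
(A) Al (period 3, group 13) vs Rb (period 5, group 1): the stated order agrees with the simple trend.
(B) As (period 4, group 15) vs K (period 4, group 1): the stated order agrees with the simple trend.
(C) B (period 2, group 13) vs Mg (period 3, group 2): the stated order agrees with the simple trend.
(D) Be (period 2, group 2) vs B (period 2, group 13): the stated order contradicts the simple trend.
The exception is (D): removing B's lone 2p electron is easier than breaking Be's filled 2s².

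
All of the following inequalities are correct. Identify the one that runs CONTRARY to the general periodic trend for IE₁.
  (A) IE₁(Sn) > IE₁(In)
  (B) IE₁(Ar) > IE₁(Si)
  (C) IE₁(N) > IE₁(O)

The general trend: IE₁ increases across a period and decreases down a group.
(A) Sn (period 5, group 14) vs In (period 5, group 13): the stated order agrees with the simple trend.
(B) Ar (period 3, group 18) vs Si (period 3, group 14): the stated order agrees with the simple trend.
(C) N (period 2, group 15) vs O (period 2, group 16): the stated order contradicts the simple trend.
The exception is (C): pairing an electron in O's 2p⁴ costs repulsion energy, so O ionizes more easily than half-filled N (2p³).

(C)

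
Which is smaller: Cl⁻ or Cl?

Forming Cl⁻ adds 1 electron to Cl. More electron–electron repulsion in the same shell, with unchanged nuclear charge, lets the cloud expand.
An anion is larger than its parent atom: Cl⁻ > Cl.

Cl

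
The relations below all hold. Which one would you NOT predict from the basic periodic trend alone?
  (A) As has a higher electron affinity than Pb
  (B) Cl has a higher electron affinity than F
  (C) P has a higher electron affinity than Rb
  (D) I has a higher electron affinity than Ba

(B)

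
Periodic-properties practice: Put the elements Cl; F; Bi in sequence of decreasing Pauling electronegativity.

F > Cl > Bi

F is in period 2, group 17; Cl is in period 3, group 17; Bi is in period 6, group 15.
EN rises left→right (higher Z_eff, smaller atoms) and falls top→bottom (larger, more shielded atoms).
These span different periods and groups, so the two trends combine.
Cl > Bi: relative to Bi, both the across-period and down-group shifts push Cl's electronegativity up.
F > Cl: F sits above Cl in group 17, so the down-group effect alone puts F higher.
Approximate values (Pauling): F 3.98, Cl 3.16, Bi 2.02.
So from highest to lowest: F > Cl > Bi.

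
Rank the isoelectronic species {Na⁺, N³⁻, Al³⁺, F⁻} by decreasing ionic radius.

All of these have 10 electrons, so size is governed by nuclear charge alone: the more protons, the stronger the pull on the same electron cloud, and the smaller the ion.
Nuclear charges: Al³⁺ (Z=13), Na⁺ (Z=11), F⁻ (Z=9), N³⁻ (Z=7).
Largest to smallest: N³⁻ > F⁻ > Na⁺ > Al³⁺.

N³⁻ > F⁻ > Na⁺ > Al³⁺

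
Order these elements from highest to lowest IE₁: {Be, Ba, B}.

Be > B > Ba

Be is in period 2, group 2; B is in period 2, group 13; Ba is in period 6, group 2.
Across a period the outer electron is held more tightly (higher IE₁); down a group it sits in a higher shell, more shielded, and comes off more easily.
Here both period and group differ, so the two effects have to be weighed against each other.
B > Ba: both effects reinforce here, so B is clearly the higher of the two.
Be > B: this pair runs against the simple trend — see the exception note.
Note the exception: Be has a higher first ionization energy than B, contrary to the simple trend — removing B's lone 2p electron is easier than breaking Be's filled 2s².
For reference (kJ/mol): Be 900, B 801, Ba 503.
So from highest to lowest: Be > B > Ba.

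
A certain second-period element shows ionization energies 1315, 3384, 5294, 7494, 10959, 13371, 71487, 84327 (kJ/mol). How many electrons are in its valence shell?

6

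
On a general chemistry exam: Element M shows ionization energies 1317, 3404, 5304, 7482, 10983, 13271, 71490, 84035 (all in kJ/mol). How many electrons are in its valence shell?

Look for the largest jump between consecutive ionization energies: IE7/IE6 ≈ 5.4, far larger than any earlier ratio.
That jump marks the point where a core electron is being removed. So the atom has 6 valence electrons.

6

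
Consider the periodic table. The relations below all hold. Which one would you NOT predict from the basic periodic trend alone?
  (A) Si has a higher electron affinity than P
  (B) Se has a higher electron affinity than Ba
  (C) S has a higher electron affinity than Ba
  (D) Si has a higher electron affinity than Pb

The general trend: electron affinity increases across a period and decreases down a group.
(A) Si (period 3, group 14) vs P (period 3, group 15): the stated order contradicts the simple trend.
(B) Se (period 4, group 16) vs Ba (period 6, group 2): the stated order agrees with the simple trend.
(C) S (period 3, group 16) vs Ba (period 6, group 2): the stated order agrees with the simple trend.
(D) Si (period 3, group 14) vs Pb (period 6, group 14): the stated order agrees with the simple trend.
The exception is (A): adding an electron to P's half-filled 3p³ is unfavourable, so Si (3p²) has the more exothermic EA.

(A)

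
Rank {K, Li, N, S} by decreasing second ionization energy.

Li > K > N > S

After 1 electron has been removed, what remains? K⁺ is the bare [Ar] core; Li⁺ is the bare [He] core; N⁺ still has 4 valence electrons; S⁺ still has 5 valence electrons.
Breaking into a closed-shell core is much more expensive than removing a leftover valence electron — K and Li have the largest IE_2 here.
Valence configurations: N⁺ [He]2s²2p², S⁺ [Ne]3s²3p³.
Approximate IE_2 values (kJ/mol): K 3052, Li 7298, N 2856, S 2252.
So the second ionization energies run S < N < K < Li.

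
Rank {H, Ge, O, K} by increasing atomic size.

H < O < Ge < K

H is in period 1, group 1; O is in period 2, group 16; K is in period 4, group 1; Ge is in period 4, group 14.
Radius decreases left→right (rising Z_eff, same n) and increases top→bottom (higher n).
Neither a single period nor a single group — weigh both effects.
O > H: the two effects oppose for this pair; the down-group effect wins (63 vs 32 pm).
Ge > O: both effects reinforce here, so Ge is clearly the larger of the two.
K > Ge: K lies to the left of Ge in period 4, so the across-period effect alone puts K larger.
Tabulated atomic radius (pm): H 32, O 63, K 196, Ge 121.
So from smallest to largest: H < O < Ge < K.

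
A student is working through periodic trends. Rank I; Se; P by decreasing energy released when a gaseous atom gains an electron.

P is in period 3, group 15; Se is in period 4, group 16; I is in period 5, group 17.
EA tends to increase across a period and decrease down a group, though the pattern is less regular than for IE or radius.
A diagonal step moves right (one effect) and down (the opposite effect) at once.
Se > P: period and group pull opposite ways; the across-period shift dominates (195 vs 72 kJ/mol).
I > Se: period and group pull opposite ways; the across-period shift dominates (295 vs 195 kJ/mol).
Approximate values (kJ/mol): P 72, Se 195, I 295.
So from highest to lowest: I > Se > P.

I, Se, P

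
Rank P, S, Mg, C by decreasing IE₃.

Mg > C > S > P

IE_3 is the cost of taking one more electron from the +2 cation: P²⁺ still has 3 valence electrons; S²⁺ still has 4 valence electrons; Mg²⁺ is the bare [Ne] core; C²⁺ still has 2 valence electrons.
Pulling an electron out of a noble-gas core costs far more than removing a remaining valence electron, so Mg sits at the high end of IE_3.
Valence configurations: P²⁺ [Ne]3s²3p¹, S²⁺ [Ne]3s²3p², C²⁺ [He]2s².
The numbers (kJ/mol): P 2914, S 3357, Mg 7733, C 4620.
Overall IE_3 order: P < S < C < Mg.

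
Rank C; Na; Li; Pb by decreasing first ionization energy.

C, Pb, Li, Na

Li is in period 2, group 1; C is in period 2, group 14; Na is in period 3, group 1; Pb is in period 6, group 14.
First ionization energy rises across a period (greater Z_eff holds electrons more tightly) and falls down a group (valence electrons are farther from the nucleus).
Here both period and group differ, so the two effects have to be weighed against each other.
Li > Na: Li sits above Na in group 1, so the down-group effect alone puts Li higher.
Pb > Li: period and group pull opposite ways; the across-period shift dominates (716 vs 520 kJ/mol).
C > Pb: C sits above Pb in group 14, so the down-group effect alone puts C higher.
Approximate values (kJ/mol): Li 520, C 1086, Na 496, Pb 716.
So from highest to lowest: C > Pb > Li > Na.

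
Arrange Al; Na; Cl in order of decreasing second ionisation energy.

Na > Cl > Al

After 1 electron has been removed, what remains? Al⁺ still has 2 valence electrons; Na⁺ is the bare [Ne] core; Cl⁺ still has 6 valence electrons.
Breaking into a closed-shell core is much more expensive than removing a leftover valence electron — Na has the largest IE_2 here.
Valence configurations: Al⁺ [Ne]3s², Cl⁺ [Ne]3s²3p⁴.
Tabulated IE_2 (kJ/mol): Al 1817, Na 4562, Cl 2298.
Putting it together, IE_2: Al < Cl < Na.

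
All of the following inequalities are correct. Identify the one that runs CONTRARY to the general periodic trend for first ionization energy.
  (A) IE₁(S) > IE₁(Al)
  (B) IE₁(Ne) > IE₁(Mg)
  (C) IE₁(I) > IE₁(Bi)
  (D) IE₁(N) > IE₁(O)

The general trend: first ionization energy increases across a period and decreases down a group.
(A) S (period 3, group 16) vs Al (period 3, group 13): the stated order agrees with the simple trend.
(B) Ne (period 2, group 18) vs Mg (period 3, group 2): the stated order agrees with the simple trend.
(C) I (period 5, group 17) vs Bi (period 6, group 15): the stated order agrees with the simple trend.
(D) N (period 2, group 15) vs O (period 2, group 16): the stated order contradicts the simple trend.
The exception is (D): pairing an electron in O's 2p⁴ costs repulsion energy, so O ionizes more easily than half-filled N (2p³).

(D)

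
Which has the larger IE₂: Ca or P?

P

IE_2 is the cost of taking one more electron from the +1 cation: Ca⁺ still has 1 valence electron; P⁺ still has 4 valence electrons.
All are still removing valence electrons, so compare the +1 ions as you would atoms: IE_2 generally rises across a period (higher Z_eff) and falls down a group (larger shell), subject to the usual subshell exceptions.
Valence configurations: Ca⁺ [Ar]4s¹, P⁺ [Ne]3s²3p².
Tabulated IE_2 (kJ/mol): Ca 1145, P 1907.
So the second ionization energies run Ca < P.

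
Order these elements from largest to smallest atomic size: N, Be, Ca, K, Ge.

Be is in period 2, group 2; N is in period 2, group 15; K is in period 4, group 1; Ca is in period 4, group 2; Ge is in period 4, group 14.
Atomic radius shrinks across a period as nuclear charge pulls the same shell inward, and grows down a group as new shells are added.
Neither a single period nor a single group — weigh both effects.
Be > N: both are in period 2; the period trend gives Be the larger value.
Ge > Be: the two effects oppose for this pair; the down-group effect wins (121 vs 102 pm).
Ca > Ge: Ca lies to the left of Ge in period 4, so the across-period effect alone puts Ca larger.
K > Ca: both are in period 4; the period trend gives K the larger value.
Approximate values (pm): Be 102, N 71, K 196, Ca 171, Ge 121.
So from largest to smallest: K > Ca > Ge > Be > N.

K > Ca > Ge > Be > N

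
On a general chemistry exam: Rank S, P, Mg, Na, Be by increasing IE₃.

The third ionization energy removes an electron from the +2 ion. For each element: S²⁺ still has 4 valence electrons; P²⁺ still has 3 valence electrons; Mg²⁺ is the bare [Ne] core; Na²⁺ is already 1 electron into the core; Be²⁺ is the bare [He] core.
Pulling an electron out of a noble-gas core costs far more than removing a remaining valence electron, so Na, Mg and Be sit at the high end of IE_3.
Valence configurations: S²⁺ [Ne]3s²3p², P²⁺ [Ne]3s²3p¹.
The numbers (kJ/mol): S 3357, P 2914, Mg 7733, Na 6910, Be 14849.
So the third ionization energies run P < S < Na < Mg < Be.

P, S, Na, Mg, Be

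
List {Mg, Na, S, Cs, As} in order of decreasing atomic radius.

Cs > Na > Mg > As > S

Na is in period 3, group 1; Mg is in period 3, group 2; S is in period 3, group 16; As is in period 4, group 15; Cs is in period 6, group 1.
Radius decreases left→right (rising Z_eff, same n) and increases top→bottom (higher n).
Here both period and group differ, so the two effects have to be weighed against each other.
As > S: both effects reinforce here, so As is clearly the larger of the two.
Mg > As: period and group pull opposite ways; the across-period shift dominates (139 vs 121 pm).
Na > Mg: Na lies to the left of Mg in period 3, so the across-period effect alone puts Na larger.
Cs > Na: Cs sits below Na in group 1, so the down-group effect alone puts Cs larger.
For reference (pm): Na 155, Mg 139, S 103, As 121, Cs 232.
So from largest to smallest: Cs > Na > Mg > As > S.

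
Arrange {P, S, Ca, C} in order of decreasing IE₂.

The second ionization energy removes an electron from the +1 ion. For each element: P⁺ still has 4 valence electrons; S⁺ still has 5 valence electrons; Ca⁺ still has 1 valence electron; C⁺ still has 3 valence electrons.
All are still removing valence electrons, so compare the +1 ions as you would atoms: IE_2 generally rises across a period (higher Z_eff) and falls down a group (larger shell), subject to the usual subshell exceptions.
Valence configurations: P⁺ [Ne]3s²3p², S⁺ [Ne]3s²3p³, Ca⁺ [Ar]4s¹, C⁺ [He]2s²2p¹.
Approximate IE_2 values (kJ/mol): P 1907, S 2252, Ca 1145, C 2353.
Putting it together, IE_2: Ca < P < S < C.

C, S, P, Ca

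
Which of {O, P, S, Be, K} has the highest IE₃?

After 2 electrons have been removed, what remains? O²⁺ still has 4 valence electrons; P²⁺ still has 3 valence electrons; S²⁺ still has 4 valence electrons; Be²⁺ is the bare [He] core; K²⁺ is already 1 electron into the core.
Usually core removal costs more than valence removal, but here the competition is close: a tightly held n=2 valence electron can cost more to remove than an n=3 core electron, so the actual values have to decide it.
Valence configurations: O²⁺ [He]2s²2p², P²⁺ [Ne]3s²3p¹, S²⁺ [Ne]3s²3p².
The numbers (kJ/mol): O 5300, P 2914, S 3357, Be 14849, K 4420.
Hence IE_3: P < S < K < O < Be.

Be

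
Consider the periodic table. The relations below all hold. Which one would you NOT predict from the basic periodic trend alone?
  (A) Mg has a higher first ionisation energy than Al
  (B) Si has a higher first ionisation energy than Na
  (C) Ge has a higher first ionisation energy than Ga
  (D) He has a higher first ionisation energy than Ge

The general trend: first ionisation energy increases across a period and decreases down a group.
(A) Mg (period 3, group 2) vs Al (period 3, group 13): the stated order contradicts the simple trend.
(B) Si (period 3, group 14) vs Na (period 3, group 1): the stated order agrees with the simple trend.
(C) Ge (period 4, group 14) vs Ga (period 4, group 13): the stated order agrees with the simple trend.
(D) He (period 1, group 18) vs Ge (period 4, group 14): the stated order agrees with the simple trend.
The exception is (A): Al's single 3p electron is easier to remove than one from Mg's filled 3s².

(A)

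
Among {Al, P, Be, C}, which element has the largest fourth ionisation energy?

Be

The fourth ionization energy removes an electron from the +3 ion. For each element: Al³⁺ is the bare [Ne] core; P³⁺ still has 2 valence electrons; Be³⁺ is already 1 electron into the core; C³⁺ still has 1 valence electron.
Breaking into a closed-shell core is much more expensive than removing a leftover valence electron — Al and Be have the largest IE_4 here.
Valence configurations: P³⁺ [Ne]3s², C³⁺ [He]2s¹.
The numbers (kJ/mol): Al 11577, P 4964, Be 21007, C 6223.
So the fourth ionization energies run P < C < Al < Be.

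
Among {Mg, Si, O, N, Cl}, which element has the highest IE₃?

After 2 electrons have been removed, what remains? Mg²⁺ is the bare [Ne] core; Si²⁺ still has 2 valence electrons; O²⁺ still has 4 valence electrons; N²⁺ still has 3 valence electrons; Cl²⁺ still has 5 valence electrons.
Core electrons are held far more tightly than valence electrons, so Mg tops the IE_3 order.
Valence configurations: Si²⁺ [Ne]3s², O²⁺ [He]2s²2p², N²⁺ [He]2s²2p¹, Cl²⁺ [Ne]3s²3p³.
Approximate IE_3 values (kJ/mol): Mg 7733, Si 3232, O 5300, N 4578, Cl 3822.
Putting it together, IE_3: Si < Cl < N < O < Mg.

Mg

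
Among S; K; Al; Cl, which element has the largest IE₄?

Al

IE_4 is the cost of taking one more electron from the +3 cation: S³⁺ still has 3 valence electrons; K³⁺ is already 2 electrons into the core; Al³⁺ is the bare [Ne] core; Cl³⁺ still has 4 valence electrons.
Core electrons are held far more tightly than valence electrons, so K and Al top the IE_4 order.
Valence configurations: S³⁺ [Ne]3s²3p¹, Cl³⁺ [Ne]3s²3p².
Tabulated IE_4 (kJ/mol): S 4556, K 5877, Al 11577, Cl 5159.
So the fourth ionization energies run S < Cl < K < Al.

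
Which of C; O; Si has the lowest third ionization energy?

The third ionization energy removes an electron from the +2 ion. For each element: C²⁺ still has 2 valence electrons; O²⁺ still has 4 valence electrons; Si²⁺ still has 2 valence electrons.
All are still removing valence electrons, so compare the +2 ions as you would atoms: IE_3 generally rises across a period (higher Z_eff) and falls down a group (larger shell), subject to the usual subshell exceptions.
Valence configurations: C²⁺ [He]2s², O²⁺ [He]2s²2p², Si²⁺ [Ne]3s².
The numbers (kJ/mol): C 4620, O 5300, Si 3232.
So the third ionization energies run Si < C < O.

Si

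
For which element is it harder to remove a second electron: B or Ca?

B

The second ionization energy removes an electron from the +1 ion. For each element: B⁺ still has 2 valence electrons; Ca⁺ still has 1 valence electron.
All are still removing valence electrons, so compare the +1 ions as you would atoms: IE_2 generally rises across a period (higher Z_eff) and falls down a group (larger shell), subject to the usual subshell exceptions.
Valence configurations: B⁺ [He]2s², Ca⁺ [Ar]4s¹.
Approximate IE_2 values (kJ/mol): B 2427, Ca 1145.
Hence IE_2: Ca < B.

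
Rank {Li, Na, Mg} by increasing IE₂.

Mg < Na < Li

Consider each +1 ion: Li⁺ is the bare [He] core; Na⁺ is the bare [Ne] core; Mg⁺ still has 1 valence electron.
Pulling an electron out of a noble-gas core costs far more than removing a remaining valence electron, so Na and Li sit at the high end of IE_2.
Tabulated IE_2 (kJ/mol): Li 7298, Na 4562, Mg 1451.
Putting it together, IE_2: Mg < Na < Li.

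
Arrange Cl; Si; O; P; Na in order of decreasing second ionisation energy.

Consider each +1 ion: Cl⁺ still has 6 valence electrons; Si⁺ still has 3 valence electrons; O⁺ still has 5 valence electrons; P⁺ still has 4 valence electrons; Na⁺ is the bare [Ne] core.
Breaking into a closed-shell core is much more expensive than removing a leftover valence electron — Na has the largest IE_2 here.
Valence configurations: Cl⁺ [Ne]3s²3p⁴, Si⁺ [Ne]3s²3p¹, O⁺ [He]2s²2p³, P⁺ [Ne]3s²3p².
The numbers (kJ/mol): Cl 2298, Si 1577, O 3388, P 1907, Na 4562.
So the second ionization energies run Si < P < Cl < O < Na.

Na > O > Cl > P > Si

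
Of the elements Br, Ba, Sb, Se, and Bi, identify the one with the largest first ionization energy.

Br

Se is in period 4, group 16; Br is in period 4, group 17; Sb is in period 5, group 15; Ba is in period 6, group 2; Bi is in period 6, group 15.
Across a period the outer electron is held more tightly (higher IE₁); down a group it sits in a higher shell, more shielded, and comes off more easily.
Neither a single period nor a single group — weigh both effects.
Bi > Ba: both are in period 6; the period trend gives Bi the larger value.
Sb > Bi: they share group 15; the group trend gives Sb the larger value.
Se > Sb: both effects reinforce here, so Se is clearly the higher of the two.
Br > Se: both are in period 4; the period trend gives Br the larger value.
Approximate values (kJ/mol): Se 941, Br 1140, Sb 831, Ba 503, Bi 703.
The largest first ionization energy among these belongs to Br.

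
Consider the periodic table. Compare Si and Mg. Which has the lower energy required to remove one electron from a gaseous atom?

Mg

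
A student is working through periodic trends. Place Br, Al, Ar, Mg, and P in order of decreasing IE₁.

First ionization energy rises across a period (greater Z_eff holds electrons more tightly) and falls down a group (valence electrons are farther from the nucleus).
These span different periods and groups, so the two trends combine.
Mg > Al: this pair runs against the simple trend — see the exception note.
P > Mg: P lies to the right of Mg in period 3, so the across-period effect alone puts P higher.
Br > P: period and group pull opposite ways; the across-period shift dominates (1140 vs 1012 kJ/mol).
Ar > Br: both effects reinforce here, so Ar is clearly the higher of the two.
Note the exception: Mg has a higher first ionization energy than Al, contrary to the simple trend — Al's single 3p electron is easier to remove than one from Mg's filled 3s².
For reference (kJ/mol): Mg 738, Al 578, P 1012, Ar 1521, Br 1140.
So from highest to lowest: Ar > Br > P > Mg > Al.

Ar > Br > P > Mg > Al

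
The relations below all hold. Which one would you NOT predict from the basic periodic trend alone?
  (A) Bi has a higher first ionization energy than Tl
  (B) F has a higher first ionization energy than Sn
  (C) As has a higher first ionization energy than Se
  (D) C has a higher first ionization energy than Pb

(C)

The general trend: first ionization energy increases across a period and decreases down a group.
(A) Bi (period 6, group 15) vs Tl (period 6, group 13): the stated order agrees with the simple trend.
(B) F (period 2, group 17) vs Sn (period 5, group 14): the stated order agrees with the simple trend.
(C) As (period 4, group 15) vs Se (period 4, group 16): the stated order contradicts the simple trend.
(D) C (period 2, group 14) vs Pb (period 6, group 14): the stated order agrees with the simple trend.
The exception is (C): Se (4p⁴) ionizes more easily than half-filled As (4p³).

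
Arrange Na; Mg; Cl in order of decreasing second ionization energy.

Consider each +1 ion: Na⁺ is the bare [Ne] core; Mg⁺ still has 1 valence electron; Cl⁺ still has 6 valence electrons.
Breaking into a closed-shell core is much more expensive than removing a leftover valence electron — Na has the largest IE_2 here.
Valence configurations: Mg⁺ [Ne]3s¹, Cl⁺ [Ne]3s²3p⁴.
The numbers (kJ/mol): Na 4562, Mg 1451, Cl 2298.
Overall IE_2 order: Mg < Cl < Na.

Na, Cl, Mg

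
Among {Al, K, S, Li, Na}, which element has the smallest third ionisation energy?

Consider each +2 ion: Al²⁺ still has 1 valence electron; K²⁺ is already 1 electron into the core; S²⁺ still has 4 valence electrons; Li²⁺ is already 1 electron into the core; Na²⁺ is already 1 electron into the core.
Pulling an electron out of a noble-gas core costs far more than removing a remaining valence electron, so K, Na and Li sit at the high end of IE_3.
Valence configurations: Al²⁺ [Ne]3s¹, S²⁺ [Ne]3s²3p².
Approximate IE_3 values (kJ/mol): Al 2745, K 4420, S 3357, Li 11815, Na 6910.
Hence IE_3: Al < S < K < Na < Li.

Al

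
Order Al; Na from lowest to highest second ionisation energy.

The second ionization energy removes an electron from the +1 ion. For each element: Al⁺ still has 2 valence electrons; Na⁺ is the bare [Ne] core.
Pulling an electron out of a noble-gas core costs far more than removing a remaining valence electron, so Na sits at the high end of IE_2.
Approximate IE_2 values (kJ/mol): Al 1817, Na 4562.
Putting it together, IE_2: Al < Na.

Al < Na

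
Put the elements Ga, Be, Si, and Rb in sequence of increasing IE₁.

Be is in period 2, group 2; Si is in period 3, group 14; Ga is in period 4, group 13; Rb is in period 5, group 1.
First ionization energy rises across a period (greater Z_eff holds electrons more tightly) and falls down a group (valence electrons are farther from the nucleus).
These span different periods and groups, so the two trends combine.
Ga > Rb: both effects reinforce here, so Ga is clearly the higher of the two.
Si > Ga: both effects reinforce here, so Si is clearly the higher of the two.
Be > Si: period and group pull opposite ways; the down-group shift dominates (900 vs 786 kJ/mol).
Approximate values (kJ/mol): Be 900, Si 786, Ga 579, Rb 403.
So from lowest to highest: Rb < Ga < Si < Be.

Rb < Ga < Si < Be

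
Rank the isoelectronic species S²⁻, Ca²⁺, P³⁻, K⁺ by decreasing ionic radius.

P³⁻, S²⁻, K⁺, Ca²⁺

All of these have 18 electrons, so size is governed by nuclear charge alone: the more protons, the stronger the pull on the same electron cloud, and the smaller the ion.
Nuclear charges: Ca²⁺ (Z=20), K⁺ (Z=19), S²⁻ (Z=16), P³⁻ (Z=15).
Largest to smallest: P³⁻ > S²⁻ > K⁺ > Ca²⁺.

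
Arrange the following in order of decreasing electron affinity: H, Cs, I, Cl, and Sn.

Cl, I, Sn, H, Cs

H is in period 1, group 1; Cl is in period 3, group 17; Sn is in period 5, group 14; I is in period 5, group 17; Cs is in period 6, group 1.
Atoms with high Z_eff and room in the valence shell (especially the halogens) have the most exothermic electron affinities.
These span different periods and groups, so the two trends combine.
H > Cs: they share group 1; the group trend gives H the larger value.
Sn > H: period and group pull opposite ways; the across-period shift dominates (107 vs 73 kJ/mol).
I > Sn: I lies to the right of Sn in period 5, so the across-period effect alone puts I higher.
Cl > I: they share group 17; the group trend gives Cl the larger value.
Tabulated electron affinity (kJ/mol): H 73, Cl 349, Sn 107, I 295, Cs 46.
So from highest to lowest: Cl > I > Sn > H > Cs.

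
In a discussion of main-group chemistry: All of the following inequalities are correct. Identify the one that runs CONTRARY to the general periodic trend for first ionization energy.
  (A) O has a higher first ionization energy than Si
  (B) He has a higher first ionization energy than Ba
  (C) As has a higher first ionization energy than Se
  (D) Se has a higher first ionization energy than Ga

The general trend: first ionization energy increases across a period and decreases down a group.
(A) O (period 2, group 16) vs Si (period 3, group 14): the stated order agrees with the simple trend.
(B) He (period 1, group 18) vs Ba (period 6, group 2): the stated order agrees with the simple trend.
(C) As (period 4, group 15) vs Se (period 4, group 16): the stated order contradicts the simple trend.
(D) Se (period 4, group 16) vs Ga (period 4, group 13): the stated order agrees with the simple trend.
The exception is (C): Se (4p⁴) ionizes more easily than half-filled As (4p³).

(C)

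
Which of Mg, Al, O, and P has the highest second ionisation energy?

After 1 electron has been removed, what remains? Mg⁺ still has 1 valence electron; Al⁺ still has 2 valence electrons; O⁺ still has 5 valence electrons; P⁺ still has 4 valence electrons.
All are still removing valence electrons, so compare the +1 ions as you would atoms: IE_2 generally rises across a period (higher Z_eff) and falls down a group (larger shell), subject to the usual subshell exceptions.
Valence configurations: Mg⁺ [Ne]3s¹, Al⁺ [Ne]3s², O⁺ [He]2s²2p³, P⁺ [Ne]3s²3p².
Approximate IE_2 values (kJ/mol): Mg 1451, Al 1817, O 3388, P 1907.
Hence IE_2: Mg < Al < P < O.

O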